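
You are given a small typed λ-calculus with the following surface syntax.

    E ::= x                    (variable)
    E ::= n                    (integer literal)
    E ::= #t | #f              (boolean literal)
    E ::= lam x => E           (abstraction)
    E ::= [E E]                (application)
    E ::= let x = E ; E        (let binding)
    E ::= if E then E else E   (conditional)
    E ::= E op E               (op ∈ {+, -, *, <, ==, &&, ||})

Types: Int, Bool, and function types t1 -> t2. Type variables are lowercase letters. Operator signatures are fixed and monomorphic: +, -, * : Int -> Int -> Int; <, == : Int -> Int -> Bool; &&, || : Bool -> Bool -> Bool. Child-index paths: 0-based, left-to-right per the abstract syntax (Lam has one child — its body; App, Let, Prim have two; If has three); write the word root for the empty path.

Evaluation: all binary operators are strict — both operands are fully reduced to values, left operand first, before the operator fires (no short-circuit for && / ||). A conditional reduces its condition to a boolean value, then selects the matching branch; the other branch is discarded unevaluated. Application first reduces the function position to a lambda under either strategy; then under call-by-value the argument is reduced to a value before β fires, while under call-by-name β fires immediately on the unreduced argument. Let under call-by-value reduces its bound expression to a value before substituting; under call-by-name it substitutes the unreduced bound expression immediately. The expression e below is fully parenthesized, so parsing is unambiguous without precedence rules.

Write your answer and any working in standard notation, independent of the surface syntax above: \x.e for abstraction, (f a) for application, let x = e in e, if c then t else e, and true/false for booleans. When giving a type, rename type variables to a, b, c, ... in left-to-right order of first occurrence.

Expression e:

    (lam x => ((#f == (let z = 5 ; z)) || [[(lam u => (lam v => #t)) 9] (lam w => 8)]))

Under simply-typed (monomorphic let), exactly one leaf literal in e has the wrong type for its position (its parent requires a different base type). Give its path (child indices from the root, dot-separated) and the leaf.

Answer: 0.0.0 : false

Trace:
  unify Bool ~ Int
  FAIL: mismatch Bool ~ Int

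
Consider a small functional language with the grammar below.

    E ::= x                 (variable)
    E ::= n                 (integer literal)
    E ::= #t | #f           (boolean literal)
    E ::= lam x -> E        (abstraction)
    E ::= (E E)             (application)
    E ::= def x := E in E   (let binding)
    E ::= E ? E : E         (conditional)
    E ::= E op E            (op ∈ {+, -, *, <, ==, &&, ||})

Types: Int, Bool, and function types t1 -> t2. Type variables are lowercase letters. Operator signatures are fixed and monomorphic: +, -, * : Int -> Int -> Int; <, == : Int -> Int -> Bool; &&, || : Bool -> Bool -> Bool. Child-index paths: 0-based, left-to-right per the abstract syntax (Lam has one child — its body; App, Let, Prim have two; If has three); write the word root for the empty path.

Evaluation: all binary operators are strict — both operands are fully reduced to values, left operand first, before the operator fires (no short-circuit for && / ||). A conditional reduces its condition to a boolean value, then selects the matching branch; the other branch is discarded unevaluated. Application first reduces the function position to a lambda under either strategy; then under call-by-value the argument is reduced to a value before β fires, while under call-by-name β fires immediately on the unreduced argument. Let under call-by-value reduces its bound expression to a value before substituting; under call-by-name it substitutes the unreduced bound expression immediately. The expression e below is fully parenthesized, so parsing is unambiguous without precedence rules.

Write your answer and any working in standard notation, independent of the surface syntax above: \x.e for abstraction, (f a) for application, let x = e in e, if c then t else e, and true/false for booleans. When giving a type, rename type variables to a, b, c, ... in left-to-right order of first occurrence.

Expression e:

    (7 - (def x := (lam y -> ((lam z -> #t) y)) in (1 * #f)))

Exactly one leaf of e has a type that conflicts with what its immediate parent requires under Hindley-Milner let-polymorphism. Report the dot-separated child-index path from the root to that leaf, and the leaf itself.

Derivation:
  unify Int ~ Int
\z._ : b -> Bool
y : a
  unify b -> Bool ~ a -> c
  unify b ~ a
  unify Bool ~ c
_ _ : Bool
\y._ : a -> Bool
let x : forall. a -> Bool
  unify Int ~ Int
  unify Bool ~ Int
  FAIL: mismatch Bool ~ Int

Answer: 1.1.1 : false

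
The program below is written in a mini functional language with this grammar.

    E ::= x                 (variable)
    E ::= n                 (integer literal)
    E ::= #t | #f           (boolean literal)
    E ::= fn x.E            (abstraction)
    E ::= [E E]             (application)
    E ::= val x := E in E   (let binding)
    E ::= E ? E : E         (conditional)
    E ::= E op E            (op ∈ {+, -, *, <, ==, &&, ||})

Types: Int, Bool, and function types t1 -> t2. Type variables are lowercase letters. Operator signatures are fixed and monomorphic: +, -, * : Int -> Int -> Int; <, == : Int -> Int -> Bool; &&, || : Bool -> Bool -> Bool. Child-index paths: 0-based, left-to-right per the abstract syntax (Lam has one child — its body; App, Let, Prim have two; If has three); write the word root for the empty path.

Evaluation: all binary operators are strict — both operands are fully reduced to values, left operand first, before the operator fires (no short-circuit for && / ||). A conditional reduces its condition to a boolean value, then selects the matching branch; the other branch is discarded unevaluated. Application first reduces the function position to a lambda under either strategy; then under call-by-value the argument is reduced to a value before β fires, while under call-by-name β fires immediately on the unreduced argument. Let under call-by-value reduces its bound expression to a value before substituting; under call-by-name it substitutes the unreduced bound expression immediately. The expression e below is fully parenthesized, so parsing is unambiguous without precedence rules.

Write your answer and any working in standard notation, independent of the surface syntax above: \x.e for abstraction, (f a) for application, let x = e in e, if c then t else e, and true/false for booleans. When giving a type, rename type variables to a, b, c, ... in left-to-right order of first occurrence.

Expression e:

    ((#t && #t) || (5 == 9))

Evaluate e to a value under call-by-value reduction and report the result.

Answer: true

Trace:
step 0: ((true && true) || (5 == 9))
step 1: [delta@0] (true || (5 == 9))
step 2: [delta@1] (true || false)
step 3: [delta@root] true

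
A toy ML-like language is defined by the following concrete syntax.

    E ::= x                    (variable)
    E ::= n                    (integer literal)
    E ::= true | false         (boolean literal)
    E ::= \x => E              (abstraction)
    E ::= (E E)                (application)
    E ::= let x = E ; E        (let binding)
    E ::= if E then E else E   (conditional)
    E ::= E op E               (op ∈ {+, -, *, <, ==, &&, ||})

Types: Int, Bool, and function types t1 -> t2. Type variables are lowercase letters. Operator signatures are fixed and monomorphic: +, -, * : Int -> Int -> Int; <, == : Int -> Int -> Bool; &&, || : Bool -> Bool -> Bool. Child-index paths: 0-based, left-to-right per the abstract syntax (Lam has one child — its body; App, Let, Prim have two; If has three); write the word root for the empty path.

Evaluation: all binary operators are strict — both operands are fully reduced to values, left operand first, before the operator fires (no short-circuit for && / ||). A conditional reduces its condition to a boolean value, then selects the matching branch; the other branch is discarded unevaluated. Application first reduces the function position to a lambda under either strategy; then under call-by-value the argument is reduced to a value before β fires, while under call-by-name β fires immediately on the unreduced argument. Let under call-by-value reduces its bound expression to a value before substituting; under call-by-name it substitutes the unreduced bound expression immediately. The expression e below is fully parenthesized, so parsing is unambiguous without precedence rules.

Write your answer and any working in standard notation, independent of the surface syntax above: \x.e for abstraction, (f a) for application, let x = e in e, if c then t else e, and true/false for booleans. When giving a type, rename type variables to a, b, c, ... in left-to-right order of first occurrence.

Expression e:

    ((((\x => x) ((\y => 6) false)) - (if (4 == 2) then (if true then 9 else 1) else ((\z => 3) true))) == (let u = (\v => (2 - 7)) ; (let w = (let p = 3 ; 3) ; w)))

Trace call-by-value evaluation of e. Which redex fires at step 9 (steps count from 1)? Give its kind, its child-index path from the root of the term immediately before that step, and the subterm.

Answer: let at 1 : (let w = 3 in w)

Derivation:
step 0: ((((\x.x) ((\y.6) false)) - (if (4 == 2) then (if true then 9 else 1) else ((\z.3) true))) == (let u = (\v.(2 - 7)) in (let w = (let p = 3 in 3) in w)))
step 1: [beta@0.0.1] ((((\x.x) 6) - (if (4 == 2) then (if true then 9 else 1) else ((\z.3) true))) == (let u = (\v.(2 - 7)) in (let w = (let p = 3 in 3) in w)))
step 2: [beta@0.0] ((6 - (if (4 == 2) then (if true then 9 else 1) else ((\z.3) true))) == (let u = (\v.(2 - 7)) in (let w = (let p = 3 in 3) in w)))
step 3: [delta@0.1.0] ((6 - (if false then (if true then 9 else 1) else ((\z.3) true))) == (let u = (\v.(2 - 7)) in (let w = (let p = 3 in 3) in w)))
step 4: [if@0.1] ((6 - ((\z.3) true)) == (let u = (\v.(2 - 7)) in (let w = (let p = 3 in 3) in w)))
step 5: [beta@0.1] ((6 - 3) == (let u = (\v.(2 - 7)) in (let w = (let p = 3 in 3) in w)))
step 6: [delta@0] (3 == (let u = (\v.(2 - 7)) in (let w = (let p = 3 in 3) in w)))
step 7: [let@1] (3 == (let w = (let p = 3 in 3) in w))
step 8: [let@1.0] (3 == (let w = 3 in w))
step 9: [let@1] (3 == 3)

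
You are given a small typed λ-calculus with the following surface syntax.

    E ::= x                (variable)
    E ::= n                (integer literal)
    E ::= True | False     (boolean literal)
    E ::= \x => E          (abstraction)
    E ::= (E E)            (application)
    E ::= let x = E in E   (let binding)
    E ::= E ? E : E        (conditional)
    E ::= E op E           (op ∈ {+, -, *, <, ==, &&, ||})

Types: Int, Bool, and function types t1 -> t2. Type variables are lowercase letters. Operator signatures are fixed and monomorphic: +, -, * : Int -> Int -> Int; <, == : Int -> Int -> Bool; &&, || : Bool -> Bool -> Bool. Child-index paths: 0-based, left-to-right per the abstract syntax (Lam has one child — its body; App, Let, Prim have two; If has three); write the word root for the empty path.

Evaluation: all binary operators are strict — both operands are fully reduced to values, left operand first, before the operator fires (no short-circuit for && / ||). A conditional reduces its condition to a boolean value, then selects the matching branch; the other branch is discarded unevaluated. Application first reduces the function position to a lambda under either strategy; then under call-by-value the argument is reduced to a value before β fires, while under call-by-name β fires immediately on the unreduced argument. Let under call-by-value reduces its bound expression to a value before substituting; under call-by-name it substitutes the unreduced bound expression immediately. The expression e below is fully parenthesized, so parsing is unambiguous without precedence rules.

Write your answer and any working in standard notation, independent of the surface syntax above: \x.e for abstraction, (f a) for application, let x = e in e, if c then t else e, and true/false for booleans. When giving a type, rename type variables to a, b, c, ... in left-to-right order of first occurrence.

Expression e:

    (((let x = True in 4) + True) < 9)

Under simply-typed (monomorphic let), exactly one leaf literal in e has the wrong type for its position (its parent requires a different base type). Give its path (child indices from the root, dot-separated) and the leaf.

Answer: 0.1 : true

Derivation:
let x : Bool
  unify Int ~ Int
  unify Bool ~ Int
  FAIL: mismatch Bool ~ Int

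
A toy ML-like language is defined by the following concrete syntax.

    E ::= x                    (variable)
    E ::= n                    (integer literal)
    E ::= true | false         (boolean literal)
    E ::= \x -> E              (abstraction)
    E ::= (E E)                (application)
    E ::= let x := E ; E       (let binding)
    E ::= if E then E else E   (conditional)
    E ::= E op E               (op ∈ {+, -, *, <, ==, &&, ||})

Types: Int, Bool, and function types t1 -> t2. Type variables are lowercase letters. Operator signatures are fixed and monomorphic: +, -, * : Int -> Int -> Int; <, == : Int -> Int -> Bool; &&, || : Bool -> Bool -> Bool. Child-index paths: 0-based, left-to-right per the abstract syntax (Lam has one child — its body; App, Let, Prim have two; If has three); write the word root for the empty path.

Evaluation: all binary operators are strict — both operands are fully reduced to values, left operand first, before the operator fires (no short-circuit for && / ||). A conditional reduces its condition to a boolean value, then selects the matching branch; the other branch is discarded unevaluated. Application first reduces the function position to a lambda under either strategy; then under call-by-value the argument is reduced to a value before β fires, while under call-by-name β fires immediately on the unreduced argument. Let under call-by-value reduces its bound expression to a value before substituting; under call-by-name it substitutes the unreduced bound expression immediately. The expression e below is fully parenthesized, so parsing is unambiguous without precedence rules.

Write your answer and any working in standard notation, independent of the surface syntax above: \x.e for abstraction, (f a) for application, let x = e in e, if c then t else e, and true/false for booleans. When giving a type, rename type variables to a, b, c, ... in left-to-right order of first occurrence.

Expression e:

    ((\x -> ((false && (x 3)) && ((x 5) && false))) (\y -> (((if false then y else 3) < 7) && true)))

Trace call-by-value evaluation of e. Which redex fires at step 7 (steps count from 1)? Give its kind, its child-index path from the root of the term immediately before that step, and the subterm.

Answer: beta at 1.0 : ((\y.(((if false then y else 3) < 7) && true)) 5)

Trace:
step 0: ((\x.((false && (x 3)) && ((x 5) && false))) (\y.(((if false then y else 3) < 7) && true)))
step 1: [beta@root] ((false && ((\y.(((if false then y else 3) < 7) && true)) 3)) && (((\y.(((if false then y else 3) < 7) && true)) 5) && false))
step 2: [beta@0.1] ((false && (((if false then 3 else 3) < 7) && true)) && (((\y.(((if false then y else 3) < 7) && true)) 5) && false))
step 3: [if@0.1.0.0] ((false && ((3 < 7) && true)) && (((\y.(((if false then y else 3) < 7) && true)) 5) && false))
step 4: [delta@0.1.0] ((false && (true && true)) && (((\y.(((if false then y else 3) < 7) && true)) 5) && false))
step 5: [delta@0.1] ((false && true) && (((\y.(((if false then y else 3) < 7) && true)) 5) && false))
step 6: [delta@0] (false && (((\y.(((if false then y else 3) < 7) && true)) 5) && false))
step 7: [beta@1.0] (false && ((((if false then 5 else 3) < 7) && true) && false))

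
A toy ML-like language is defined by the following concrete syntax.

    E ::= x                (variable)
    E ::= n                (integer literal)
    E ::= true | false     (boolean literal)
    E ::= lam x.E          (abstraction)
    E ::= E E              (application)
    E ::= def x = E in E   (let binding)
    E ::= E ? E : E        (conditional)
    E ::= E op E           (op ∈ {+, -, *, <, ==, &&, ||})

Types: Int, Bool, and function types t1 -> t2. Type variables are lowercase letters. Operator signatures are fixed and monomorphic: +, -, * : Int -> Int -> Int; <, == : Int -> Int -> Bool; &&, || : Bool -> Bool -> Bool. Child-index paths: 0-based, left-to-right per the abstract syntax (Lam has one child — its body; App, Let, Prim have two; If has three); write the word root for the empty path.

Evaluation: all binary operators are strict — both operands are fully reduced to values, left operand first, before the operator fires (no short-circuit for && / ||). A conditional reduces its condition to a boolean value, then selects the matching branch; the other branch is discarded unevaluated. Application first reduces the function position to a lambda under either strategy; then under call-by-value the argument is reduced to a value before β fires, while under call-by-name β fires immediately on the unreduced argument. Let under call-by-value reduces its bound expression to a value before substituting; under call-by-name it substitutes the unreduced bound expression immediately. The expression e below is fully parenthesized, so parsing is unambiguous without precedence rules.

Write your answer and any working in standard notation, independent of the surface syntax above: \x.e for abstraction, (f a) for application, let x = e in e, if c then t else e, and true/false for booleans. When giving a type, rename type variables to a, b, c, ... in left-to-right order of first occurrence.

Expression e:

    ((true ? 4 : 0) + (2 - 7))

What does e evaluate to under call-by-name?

Answer: -1

Derivation:
step 0: ((if true then 4 else 0) + (2 - 7))
step 1: [if@0] (4 + (2 - 7))
step 2: [delta@1] (4 + -5)
step 3: [delta@root] -1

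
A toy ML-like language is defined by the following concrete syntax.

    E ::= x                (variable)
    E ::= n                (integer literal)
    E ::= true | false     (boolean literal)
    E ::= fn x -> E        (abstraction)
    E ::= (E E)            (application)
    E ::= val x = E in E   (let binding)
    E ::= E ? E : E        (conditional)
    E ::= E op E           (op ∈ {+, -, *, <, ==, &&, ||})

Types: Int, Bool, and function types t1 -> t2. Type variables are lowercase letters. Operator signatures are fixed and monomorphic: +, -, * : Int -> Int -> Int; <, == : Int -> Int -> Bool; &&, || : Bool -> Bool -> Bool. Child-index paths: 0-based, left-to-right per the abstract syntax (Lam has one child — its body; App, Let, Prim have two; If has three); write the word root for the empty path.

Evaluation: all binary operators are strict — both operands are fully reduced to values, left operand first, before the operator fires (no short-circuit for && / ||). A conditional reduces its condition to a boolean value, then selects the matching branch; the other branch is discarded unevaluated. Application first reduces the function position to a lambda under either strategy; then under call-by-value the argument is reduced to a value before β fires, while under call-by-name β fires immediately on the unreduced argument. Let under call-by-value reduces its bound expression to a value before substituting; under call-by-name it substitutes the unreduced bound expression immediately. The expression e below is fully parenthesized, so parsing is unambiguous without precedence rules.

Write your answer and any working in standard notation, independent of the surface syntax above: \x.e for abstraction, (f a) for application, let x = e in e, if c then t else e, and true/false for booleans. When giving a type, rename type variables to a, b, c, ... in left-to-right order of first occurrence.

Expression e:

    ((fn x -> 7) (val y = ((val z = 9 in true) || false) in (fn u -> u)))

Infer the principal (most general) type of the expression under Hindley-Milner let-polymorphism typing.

Working:
\x._ : a -> Int
let z : Int
  unify Bool ~ Bool
  unify Bool ~ Bool
let y : Bool
u : b
\u._ : b -> b
  unify a -> Int ~ (b -> b) -> c
  unify a ~ b -> b
  unify Int ~ c
_ _ : Int

Answer: Int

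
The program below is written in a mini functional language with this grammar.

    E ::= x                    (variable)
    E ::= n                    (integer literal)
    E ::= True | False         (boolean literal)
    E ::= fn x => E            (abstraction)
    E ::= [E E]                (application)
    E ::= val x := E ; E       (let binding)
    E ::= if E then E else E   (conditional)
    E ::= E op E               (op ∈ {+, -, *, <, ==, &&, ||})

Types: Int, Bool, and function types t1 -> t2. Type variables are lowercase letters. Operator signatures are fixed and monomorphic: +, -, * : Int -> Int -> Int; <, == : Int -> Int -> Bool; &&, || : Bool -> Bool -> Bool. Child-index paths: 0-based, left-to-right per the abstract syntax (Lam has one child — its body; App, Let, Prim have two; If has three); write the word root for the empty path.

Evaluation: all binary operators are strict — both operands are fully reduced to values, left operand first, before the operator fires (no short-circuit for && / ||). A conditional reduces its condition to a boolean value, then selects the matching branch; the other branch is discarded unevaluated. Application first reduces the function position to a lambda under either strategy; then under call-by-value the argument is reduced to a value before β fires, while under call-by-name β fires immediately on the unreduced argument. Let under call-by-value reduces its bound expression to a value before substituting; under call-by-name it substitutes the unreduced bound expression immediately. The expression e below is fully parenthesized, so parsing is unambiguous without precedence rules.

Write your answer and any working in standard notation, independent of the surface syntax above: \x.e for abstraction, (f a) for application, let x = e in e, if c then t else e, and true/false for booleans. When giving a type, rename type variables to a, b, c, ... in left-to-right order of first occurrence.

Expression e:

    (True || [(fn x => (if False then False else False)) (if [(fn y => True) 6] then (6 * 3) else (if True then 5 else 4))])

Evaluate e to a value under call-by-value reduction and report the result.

Answer: true

Derivation:
step 0: (true || ((\x.(if false then false else false)) (if ((\y.true) 6) then (6 * 3) else (if true then 5 else 4))))
step 1: [beta@1.1.0] (true || ((\x.(if false then false else false)) (if true then (6 * 3) else (if true then 5 else 4))))
step 2: [if@1.1] (true || ((\x.(if false then false else false)) (6 * 3)))
step 3: [delta@1.1] (true || ((\x.(if false then false else false)) 18))
step 4: [beta@1] (true || (if false then false else false))
step 5: [if@1] (true || false)
step 6: [delta@root] true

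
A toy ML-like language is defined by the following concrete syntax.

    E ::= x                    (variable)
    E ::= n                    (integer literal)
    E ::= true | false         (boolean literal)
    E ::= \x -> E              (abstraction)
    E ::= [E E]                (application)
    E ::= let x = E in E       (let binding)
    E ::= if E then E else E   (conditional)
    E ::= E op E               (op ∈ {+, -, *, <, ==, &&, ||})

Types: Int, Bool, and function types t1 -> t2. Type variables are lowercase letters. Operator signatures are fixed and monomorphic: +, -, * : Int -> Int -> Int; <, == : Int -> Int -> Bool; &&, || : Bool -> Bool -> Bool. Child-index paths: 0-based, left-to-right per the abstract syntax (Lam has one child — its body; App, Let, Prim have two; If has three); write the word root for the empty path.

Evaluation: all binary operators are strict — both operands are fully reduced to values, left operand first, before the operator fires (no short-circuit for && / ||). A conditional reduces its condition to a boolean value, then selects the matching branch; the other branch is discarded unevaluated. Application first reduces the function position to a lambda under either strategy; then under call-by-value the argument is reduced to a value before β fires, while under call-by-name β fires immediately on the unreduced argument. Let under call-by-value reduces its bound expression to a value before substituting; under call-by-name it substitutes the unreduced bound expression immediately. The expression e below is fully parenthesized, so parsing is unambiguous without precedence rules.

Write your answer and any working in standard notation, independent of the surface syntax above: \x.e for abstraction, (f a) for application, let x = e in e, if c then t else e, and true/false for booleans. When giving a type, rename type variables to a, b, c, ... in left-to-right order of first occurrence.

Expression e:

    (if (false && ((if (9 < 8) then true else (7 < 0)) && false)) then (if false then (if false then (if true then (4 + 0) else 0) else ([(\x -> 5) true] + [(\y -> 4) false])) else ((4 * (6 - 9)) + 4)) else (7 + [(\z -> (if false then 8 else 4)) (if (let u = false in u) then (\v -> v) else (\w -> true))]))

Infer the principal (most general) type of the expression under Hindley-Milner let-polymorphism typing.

Answer: Int

Derivation:
  unify Bool ~ Bool
  unify Int ~ Int
  unify Int ~ Int
  unify Bool ~ Bool
  unify Int ~ Int
  unify Int ~ Int
  unify Bool ~ Bool
  unify Bool ~ Bool
  unify Bool ~ Bool
  unify Bool ~ Bool
  unify Bool ~ Bool
  unify Bool ~ Bool
  unify Bool ~ Bool
  unify Bool ~ Bool
  unify Int ~ Int
  unify Int ~ Int
  unify Int ~ Int
\x._ : a -> Int
  unify a -> Int ~ Bool -> b
  unify a ~ Bool
  unify Int ~ b
_ _ : Int
  unify Int ~ Int
\y._ : c -> Int
  unify c -> Int ~ Bool -> d
  unify c ~ Bool
  unify Int ~ d
_ _ : Int
  unify Int ~ Int
  unify Int ~ Int
  unify Int ~ Int
  unify Int ~ Int
  unify Int ~ Int
  unify Int ~ Int
  unify Int ~ Int
  unify Int ~ Int
  unify Int ~ Int
  unify Int ~ Int
  unify Bool ~ Bool
  unify Int ~ Int
\z._ : e -> Int
let u : Bool
u : Bool
  unify Bool ~ Bool
v : f
\v._ : f -> f
\w._ : g -> Bool
  unify f -> f ~ g -> Bool
  unify f ~ g
  unify g ~ Bool
  unify e -> Int ~ (Bool -> Bool) -> h
  unify e ~ Bool -> Bool
  unify Int ~ h
_ _ : Int
  unify Int ~ Int
  unify Int ~ Int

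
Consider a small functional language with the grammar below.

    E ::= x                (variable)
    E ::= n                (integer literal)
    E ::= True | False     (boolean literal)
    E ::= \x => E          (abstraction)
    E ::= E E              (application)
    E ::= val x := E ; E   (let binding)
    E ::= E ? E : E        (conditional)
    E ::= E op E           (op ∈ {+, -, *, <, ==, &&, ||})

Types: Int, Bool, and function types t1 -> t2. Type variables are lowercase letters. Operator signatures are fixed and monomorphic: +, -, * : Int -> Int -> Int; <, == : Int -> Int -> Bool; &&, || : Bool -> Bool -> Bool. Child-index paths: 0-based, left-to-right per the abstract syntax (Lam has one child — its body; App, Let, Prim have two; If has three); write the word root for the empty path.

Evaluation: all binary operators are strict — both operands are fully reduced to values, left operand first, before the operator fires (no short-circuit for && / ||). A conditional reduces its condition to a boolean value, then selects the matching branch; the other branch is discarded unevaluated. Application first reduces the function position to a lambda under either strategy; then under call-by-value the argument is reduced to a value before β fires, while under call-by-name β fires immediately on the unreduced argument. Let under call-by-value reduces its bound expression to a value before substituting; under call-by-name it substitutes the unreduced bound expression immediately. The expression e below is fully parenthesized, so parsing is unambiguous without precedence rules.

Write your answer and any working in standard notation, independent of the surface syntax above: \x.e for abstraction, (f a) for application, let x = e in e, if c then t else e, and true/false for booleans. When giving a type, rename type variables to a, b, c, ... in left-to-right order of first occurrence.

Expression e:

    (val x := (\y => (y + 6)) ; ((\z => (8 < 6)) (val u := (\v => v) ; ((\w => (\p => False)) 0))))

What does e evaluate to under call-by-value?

Derivation:
step 0: (let x = (\y.(y + 6)) in ((\z.(8 < 6)) (let u = (\v.v) in ((\w.(\p.false)) 0))))
step 1: [let@root] ((\z.(8 < 6)) (let u = (\v.v) in ((\w.(\p.false)) 0)))
step 2: [let@1] ((\z.(8 < 6)) ((\w.(\p.false)) 0))
step 3: [beta@1] ((\z.(8 < 6)) (\p.false))
step 4: [beta@root] (8 < 6)
step 5: [delta@root] false

Answer: false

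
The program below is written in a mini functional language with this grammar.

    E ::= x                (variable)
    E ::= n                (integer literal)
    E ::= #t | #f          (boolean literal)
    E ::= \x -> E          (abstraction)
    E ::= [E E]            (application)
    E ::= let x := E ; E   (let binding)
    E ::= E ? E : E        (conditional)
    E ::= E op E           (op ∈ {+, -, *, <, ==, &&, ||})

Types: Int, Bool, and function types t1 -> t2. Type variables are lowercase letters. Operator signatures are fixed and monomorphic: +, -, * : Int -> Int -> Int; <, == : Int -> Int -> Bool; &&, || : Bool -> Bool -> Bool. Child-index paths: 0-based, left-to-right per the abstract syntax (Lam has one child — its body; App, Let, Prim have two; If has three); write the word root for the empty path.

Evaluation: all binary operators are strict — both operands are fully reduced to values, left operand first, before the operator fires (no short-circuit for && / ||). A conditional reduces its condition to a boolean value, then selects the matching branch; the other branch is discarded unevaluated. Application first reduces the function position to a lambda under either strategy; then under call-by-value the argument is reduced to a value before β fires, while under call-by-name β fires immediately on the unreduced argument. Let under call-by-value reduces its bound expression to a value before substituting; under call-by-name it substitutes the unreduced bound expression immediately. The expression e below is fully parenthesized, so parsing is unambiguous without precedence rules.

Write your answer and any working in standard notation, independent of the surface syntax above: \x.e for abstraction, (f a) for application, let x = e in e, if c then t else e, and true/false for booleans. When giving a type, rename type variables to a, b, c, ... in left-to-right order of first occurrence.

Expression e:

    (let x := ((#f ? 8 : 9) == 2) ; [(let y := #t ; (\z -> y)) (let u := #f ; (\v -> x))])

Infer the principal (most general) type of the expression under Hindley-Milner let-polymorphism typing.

Answer: Bool

Trace:
  unify Bool ~ Bool
  unify Int ~ Int
  unify Int ~ Int
  unify Int ~ Int
let x : Bool
let y : Bool
y : Bool
\z._ : a -> Bool
let u : Bool
x : Bool
\v._ : b -> Bool
  unify a -> Bool ~ (b -> Bool) -> c
  unify a ~ b -> Bool
  unify Bool ~ c
_ _ : Bool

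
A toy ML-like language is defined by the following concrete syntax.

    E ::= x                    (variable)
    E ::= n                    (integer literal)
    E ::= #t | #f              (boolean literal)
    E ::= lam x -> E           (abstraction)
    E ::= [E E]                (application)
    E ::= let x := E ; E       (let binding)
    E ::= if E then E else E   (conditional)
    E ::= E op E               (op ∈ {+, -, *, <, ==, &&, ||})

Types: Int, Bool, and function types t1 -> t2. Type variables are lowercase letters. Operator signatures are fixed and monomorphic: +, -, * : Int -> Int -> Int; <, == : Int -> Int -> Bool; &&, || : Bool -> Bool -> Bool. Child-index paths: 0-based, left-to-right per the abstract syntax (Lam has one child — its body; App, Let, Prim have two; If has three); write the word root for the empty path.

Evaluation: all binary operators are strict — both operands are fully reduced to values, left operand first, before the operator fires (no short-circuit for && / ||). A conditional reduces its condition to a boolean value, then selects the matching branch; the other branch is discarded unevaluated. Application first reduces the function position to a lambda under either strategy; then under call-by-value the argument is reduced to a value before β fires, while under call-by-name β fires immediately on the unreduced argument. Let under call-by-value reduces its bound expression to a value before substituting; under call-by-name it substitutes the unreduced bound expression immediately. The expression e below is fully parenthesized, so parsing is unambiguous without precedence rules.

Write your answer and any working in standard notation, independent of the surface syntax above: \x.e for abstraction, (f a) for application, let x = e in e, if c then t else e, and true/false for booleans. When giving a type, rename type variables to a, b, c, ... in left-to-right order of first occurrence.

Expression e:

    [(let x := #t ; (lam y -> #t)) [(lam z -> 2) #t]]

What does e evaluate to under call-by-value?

Answer: true

Working:
step 0: ((let x = true in (\y.true)) ((\z.2) true))
step 1: [let@0] ((\y.true) ((\z.2) true))
step 2: [beta@1] ((\y.true) 2)
step 3: [beta@root] true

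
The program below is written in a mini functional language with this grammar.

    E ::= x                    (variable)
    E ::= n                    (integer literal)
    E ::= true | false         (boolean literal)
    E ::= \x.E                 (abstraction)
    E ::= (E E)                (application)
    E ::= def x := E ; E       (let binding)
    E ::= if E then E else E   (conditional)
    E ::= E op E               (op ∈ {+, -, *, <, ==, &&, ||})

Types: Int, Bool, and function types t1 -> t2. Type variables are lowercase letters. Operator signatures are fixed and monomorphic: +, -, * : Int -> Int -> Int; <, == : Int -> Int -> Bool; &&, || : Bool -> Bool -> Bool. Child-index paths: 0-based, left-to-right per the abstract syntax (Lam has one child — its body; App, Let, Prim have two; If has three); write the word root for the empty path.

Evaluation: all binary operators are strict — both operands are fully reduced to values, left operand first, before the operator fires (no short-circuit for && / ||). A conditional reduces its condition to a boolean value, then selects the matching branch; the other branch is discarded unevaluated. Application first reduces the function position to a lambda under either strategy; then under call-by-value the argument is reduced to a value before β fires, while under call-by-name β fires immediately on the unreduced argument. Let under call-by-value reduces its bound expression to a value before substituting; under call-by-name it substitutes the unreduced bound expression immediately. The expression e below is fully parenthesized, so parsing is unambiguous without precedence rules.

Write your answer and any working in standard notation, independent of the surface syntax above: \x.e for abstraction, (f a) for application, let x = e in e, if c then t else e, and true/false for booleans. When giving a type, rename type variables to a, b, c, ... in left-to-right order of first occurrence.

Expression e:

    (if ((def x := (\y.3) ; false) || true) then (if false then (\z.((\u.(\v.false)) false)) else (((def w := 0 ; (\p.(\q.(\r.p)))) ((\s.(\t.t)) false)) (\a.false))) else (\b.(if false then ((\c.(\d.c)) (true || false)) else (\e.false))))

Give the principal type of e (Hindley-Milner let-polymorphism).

Trace:
\y._ : a -> Int
let x : forall. a -> Int
  unify Bool ~ Bool
  unify Bool ~ Bool
  unify Bool ~ Bool
  unify Bool ~ Bool
\v._ : d -> Bool
\u._ : c -> d -> Bool
  unify c -> d -> Bool ~ Bool -> e
  unify c ~ Bool
  unify d -> Bool ~ e
_ _ : d -> Bool
\z._ : b -> d -> Bool
let w : Int
p : f
\r._ : h -> f
\q._ : g -> h -> f
\p._ : f -> g -> h -> f
t : j
\t._ : j -> j
\s._ : i -> j -> j
  unify i -> j -> j ~ Bool -> k
  unify i ~ Bool
  unify j -> j ~ k
_ _ : j -> j
  unify f -> g -> h -> f ~ (j -> j) -> l
  unify f ~ j -> j
  unify g -> h -> j -> j ~ l
_ _ : g -> h -> j -> j
\a._ : m -> Bool
  unify g -> h -> j -> j ~ (m -> Bool) -> n
  unify g ~ m -> Bool
  unify h -> j -> j ~ n
_ _ : h -> j -> j
  unify b -> d -> Bool ~ h -> j -> j
  unify b ~ h
  unify d -> Bool ~ j -> j
  unify d ~ j
  unify Bool ~ j
  unify Bool ~ Bool
c : p
\d._ : q -> p
\c._ : p -> q -> p
  unify Bool ~ Bool
  unify Bool ~ Bool
  unify p -> q -> p ~ Bool -> r
  unify p ~ Bool
  unify q -> Bool ~ r
_ _ : q -> Bool
\e._ : s -> Bool
  unify q -> Bool ~ s -> Bool
  unify q ~ s
  unify Bool ~ Bool
\b._ : o -> s -> Bool
  unify h -> Bool -> Bool ~ o -> s -> Bool
  unify h ~ o
  unify Bool -> Bool ~ s -> Bool
  unify Bool ~ s
  unify Bool ~ Bool

Answer: a -> Bool -> Bool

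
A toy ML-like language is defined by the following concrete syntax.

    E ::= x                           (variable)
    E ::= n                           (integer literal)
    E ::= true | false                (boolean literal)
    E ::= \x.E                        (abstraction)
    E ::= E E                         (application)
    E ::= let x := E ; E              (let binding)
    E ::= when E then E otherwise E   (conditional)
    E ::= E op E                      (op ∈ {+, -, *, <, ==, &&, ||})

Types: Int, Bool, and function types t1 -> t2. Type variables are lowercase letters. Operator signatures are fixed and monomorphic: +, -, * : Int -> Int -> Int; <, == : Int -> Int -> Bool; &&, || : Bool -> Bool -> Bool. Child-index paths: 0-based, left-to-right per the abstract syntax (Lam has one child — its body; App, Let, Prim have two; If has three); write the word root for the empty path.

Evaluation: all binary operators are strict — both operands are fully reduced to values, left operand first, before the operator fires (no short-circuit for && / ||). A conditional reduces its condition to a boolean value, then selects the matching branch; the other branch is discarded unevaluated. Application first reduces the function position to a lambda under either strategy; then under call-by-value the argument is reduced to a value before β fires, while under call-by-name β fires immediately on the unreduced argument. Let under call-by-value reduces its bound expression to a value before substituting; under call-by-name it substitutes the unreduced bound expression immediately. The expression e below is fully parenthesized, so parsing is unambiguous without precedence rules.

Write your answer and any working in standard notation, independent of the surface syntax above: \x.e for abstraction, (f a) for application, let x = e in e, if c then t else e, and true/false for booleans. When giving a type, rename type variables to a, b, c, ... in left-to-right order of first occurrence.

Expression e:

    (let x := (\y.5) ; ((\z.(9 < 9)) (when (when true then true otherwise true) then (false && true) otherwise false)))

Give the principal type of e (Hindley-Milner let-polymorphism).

Answer: Bool

Trace:
\y._ : a -> Int
let x : forall. a -> Int
  unify Int ~ Int
  unify Int ~ Int
\z._ : b -> Bool
  unify Bool ~ Bool
  unify Bool ~ Bool
  unify Bool ~ Bool
  unify Bool ~ Bool
  unify Bool ~ Bool
  unify Bool ~ Bool
  unify b -> Bool ~ Bool -> c
  unify b ~ Bool
  unify Bool ~ c
_ _ : Bool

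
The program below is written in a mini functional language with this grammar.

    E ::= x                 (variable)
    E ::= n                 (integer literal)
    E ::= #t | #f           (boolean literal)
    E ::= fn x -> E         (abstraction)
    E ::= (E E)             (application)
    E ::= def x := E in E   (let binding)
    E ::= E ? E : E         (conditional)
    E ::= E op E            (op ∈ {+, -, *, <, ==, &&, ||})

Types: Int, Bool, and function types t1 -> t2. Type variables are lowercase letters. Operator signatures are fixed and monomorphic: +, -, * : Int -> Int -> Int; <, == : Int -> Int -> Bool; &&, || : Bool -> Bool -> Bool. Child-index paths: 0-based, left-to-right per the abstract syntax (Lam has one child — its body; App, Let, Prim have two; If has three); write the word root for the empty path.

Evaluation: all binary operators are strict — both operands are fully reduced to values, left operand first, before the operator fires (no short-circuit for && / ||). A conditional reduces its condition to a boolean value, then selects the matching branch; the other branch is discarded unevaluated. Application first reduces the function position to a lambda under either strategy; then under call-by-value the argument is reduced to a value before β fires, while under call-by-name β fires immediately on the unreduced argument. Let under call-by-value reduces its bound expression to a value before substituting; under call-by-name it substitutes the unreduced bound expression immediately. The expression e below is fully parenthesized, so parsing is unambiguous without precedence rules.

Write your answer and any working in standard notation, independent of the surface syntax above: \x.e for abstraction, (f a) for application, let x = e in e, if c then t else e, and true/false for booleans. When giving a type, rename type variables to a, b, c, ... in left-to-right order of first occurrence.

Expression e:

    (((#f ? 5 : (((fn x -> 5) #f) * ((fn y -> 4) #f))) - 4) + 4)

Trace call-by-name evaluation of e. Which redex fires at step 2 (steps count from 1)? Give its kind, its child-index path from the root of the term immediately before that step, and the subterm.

Answer: beta at 0.0.0 : ((\x.5) false)

Derivation:
step 0: (((if false then 5 else (((\x.5) false) * ((\y.4) false))) - 4) + 4)
step 1: [if@0.0] (((((\x.5) false) * ((\y.4) false)) - 4) + 4)
step 2: [beta@0.0.0] (((5 * ((\y.4) false)) - 4) + 4)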